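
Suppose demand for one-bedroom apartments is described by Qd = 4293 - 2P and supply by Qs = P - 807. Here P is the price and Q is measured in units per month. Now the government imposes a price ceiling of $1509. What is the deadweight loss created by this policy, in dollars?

Equilibrium: 4293 - 2P = P - 807, so 5100 = 3P and P* = 1700, Q* = 893.
Because the ceiling (1509) lies below the market-clearing price, it is binding.
At P = 1509: Qd = 4293 - 2·1509 = 1275 and Qs = 1509 - 807 = 702.
Quantity traded falls to 702. At Q = 702 the demand price is (4293 - 702)/2 = 1795.5 and the supply price is 807 + 702 = 1509.
Deadweight loss = ½ · (1795.5 - 1509) · (893 - 702) = ½ · 286.5 · 191 = 27360.75.

27360.75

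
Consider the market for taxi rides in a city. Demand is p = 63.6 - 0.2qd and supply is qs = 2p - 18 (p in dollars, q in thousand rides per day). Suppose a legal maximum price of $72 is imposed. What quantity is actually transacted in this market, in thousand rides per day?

Rearranging demand gives qd = 318 - 5p. In a free market, 318 - 5p = 2p - 18 gives the equilibrium p* = 48, q* = 78.
The ceiling of 72 is above the equilibrium price 48, so it is not binding; the market clears at p* = 48, q* = 78.

78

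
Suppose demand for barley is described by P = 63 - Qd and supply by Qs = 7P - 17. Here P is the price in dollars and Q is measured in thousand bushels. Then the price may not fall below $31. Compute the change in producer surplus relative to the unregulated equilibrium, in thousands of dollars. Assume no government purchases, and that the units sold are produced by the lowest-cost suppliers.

Rearranging demand gives Qd = 63 - P. Without the control the market clears where 63 - P = 7P - 17, i.e. P* = 10 and Q* = 53.
Because the floor (31) lies above the market-clearing price, it is binding.
At P = 31: Qd = 63 - 31 = 32 and Qs = 7·31 - 17 = 200.
Producer surplus without the control is ½ · (10 - 17/7) · 53 = 2809/14.
With the floor, 32 units are sold at 31. The supply price at Q = 32 is 7, so PS = ½ · [(31 - 17/7) + (31 - 7)] · 32 = 5888/7.
Change in producer surplus = 5888/7 - 2809/14 = 640.5.

640.5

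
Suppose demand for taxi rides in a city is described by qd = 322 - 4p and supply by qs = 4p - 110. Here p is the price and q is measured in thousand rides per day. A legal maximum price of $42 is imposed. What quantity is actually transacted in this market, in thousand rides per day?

58

In a free market, 322 - 4p = 4p - 110 gives the equilibrium p* = 54, q* = 106.
The ceiling of 42 is below the equilibrium price 54, so it binds.
At p = 42: qd = 322 - 4·42 = 154 and qs = 4·42 - 110 = 58.
The quantity actually transacted is the short side, supply: 58.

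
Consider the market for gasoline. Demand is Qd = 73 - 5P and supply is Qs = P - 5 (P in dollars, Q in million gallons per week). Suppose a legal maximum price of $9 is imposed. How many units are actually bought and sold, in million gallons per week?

Setting quantity demanded equal to quantity supplied, 73 - 5P = P - 5, gives P* = 13 and Q* = 8.
Because the ceiling (9) lies below the market-clearing price, it is binding.
At P = 9: Qd = 73 - 5·9 = 28 and Qs = 9 - 5 = 4.
The quantity actually transacted is the short side, supply: 4.

4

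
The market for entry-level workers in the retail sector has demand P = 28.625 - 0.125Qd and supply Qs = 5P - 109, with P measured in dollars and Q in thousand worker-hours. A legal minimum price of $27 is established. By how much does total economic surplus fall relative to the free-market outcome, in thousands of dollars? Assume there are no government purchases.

Rearranging demand gives Qd = 229 - 8P. In a free market, 229 - 8P = 5P - 109 gives the equilibrium P* = 26, Q* = 21.
Since 27 > 26, the floor is binding.
At P = 27: Qd = 229 - 8·27 = 13 and Qs = 5·27 - 109 = 26.
Quantity traded falls to 13. At Q = 13 the demand price is (229 - 13)/8 = 27 and the supply price is (109 + 13)/5 = 24.4.
Deadweight loss = ½ · (27 - 24.4) · (21 - 13) = ½ · 2.6 · 8 = 10.4.

10.4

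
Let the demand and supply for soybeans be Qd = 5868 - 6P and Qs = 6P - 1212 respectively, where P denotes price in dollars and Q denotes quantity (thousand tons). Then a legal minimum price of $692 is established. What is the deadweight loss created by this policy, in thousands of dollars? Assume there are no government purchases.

62424

In a free market, 5868 - 6P = 6P - 1212 gives the equilibrium P* = 590, Q* = 2328.
Because the floor (692) lies above the market-clearing price, it is binding.
At P = 692: Qd = 5868 - 6·692 = 1716 and Qs = 6·692 - 1212 = 2940.
Quantity traded falls to 1716. At Q = 1716 the demand price is (5868 - 1716)/6 = 692 and the supply price is (1212 + 1716)/6 = 488.
Deadweight loss = ½ · (692 - 488) · (2328 - 1716) = ½ · 204 · 612 = 62424.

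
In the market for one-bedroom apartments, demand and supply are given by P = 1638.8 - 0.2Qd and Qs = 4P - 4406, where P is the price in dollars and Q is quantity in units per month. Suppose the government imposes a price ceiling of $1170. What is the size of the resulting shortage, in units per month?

Rearranging demand gives Qd = 8194 - 5P. Without the control the market clears where 8194 - 5P = 4P - 4406, i.e. P* = 1400 and Q* = 1194.
Since 1170 < 1400, the ceiling is binding.
At P = 1170: Qd = 8194 - 5·1170 = 2344 and Qs = 4·1170 - 4406 = 274.
Shortage = Qd - Qs = 2344 - 274 = 2070.

2070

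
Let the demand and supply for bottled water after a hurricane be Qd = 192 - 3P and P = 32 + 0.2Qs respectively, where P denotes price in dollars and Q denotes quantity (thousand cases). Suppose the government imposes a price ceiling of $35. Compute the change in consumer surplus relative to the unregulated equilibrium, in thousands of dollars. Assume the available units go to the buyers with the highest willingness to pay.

Rearranging supply gives Qs = 5P - 160. Equilibrium: 192 - 3P = 5P - 160, so 352 = 8P and P* = 44, Q* = 60.
Since 35 < 44, the ceiling is binding.
At P = 35: Qd = 192 - 3·35 = 87 and Qs = 5·35 - 160 = 15.
Consumer surplus without the control is ½ · (64 - 44) · 60 = 600.
With the ceiling, 15 units are sold at 35 (assume they go to the highest-value buyers). The demand price at Q = 15 is 59, so CS = ½ · [(64 - 35) + (59 - 35)] · 15 = 397.5.
Change in consumer surplus = 397.5 - 600 = -202.5.

-202.5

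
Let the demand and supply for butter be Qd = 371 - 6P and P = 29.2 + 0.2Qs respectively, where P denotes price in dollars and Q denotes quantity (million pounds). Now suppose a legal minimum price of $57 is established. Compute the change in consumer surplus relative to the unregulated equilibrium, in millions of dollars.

-590

Rearranging supply gives Qs = 5P - 146. Setting quantity demanded equal to quantity supplied, 371 - 6P = 5P - 146, gives P* = 47 and Q* = 89.
Since 57 > 47, the floor is binding.
At P = 57: Qd = 371 - 6·57 = 29 and Qs = 5·57 - 146 = 139.
Consumer surplus without the control is ½ · (371/6 - 47) · 89 = 7921/12.
With the floor, consumers buy 29 units at 57, so CS = ½ · (371/6 - 57) · 29 = 841/12.
Change in consumer surplus = 841/12 - 7921/12 = -590.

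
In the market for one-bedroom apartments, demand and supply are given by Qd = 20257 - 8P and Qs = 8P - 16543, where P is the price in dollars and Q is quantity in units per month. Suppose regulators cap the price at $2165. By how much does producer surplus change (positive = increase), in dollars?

-177795

Equilibrium: 20257 - 8P = 8P - 16543, so 36800 = 16P and P* = 2300, Q* = 1857.
The ceiling of 2165 is below the equilibrium price 2300, so it binds.
At P = 2165: Qd = 20257 - 8·2165 = 2937 and Qs = 8·2165 - 16543 = 777.
Producer surplus without the control is ½ · (2300 - 2067.875) · 1857 = 215528.0625.
With the ceiling, producers sell 777 units at 2165, so PS = ½ · (2165 - 2067.875) · 777 = 37733.0625.
Change in producer surplus = 37733.0625 - 215528.0625 = -177795.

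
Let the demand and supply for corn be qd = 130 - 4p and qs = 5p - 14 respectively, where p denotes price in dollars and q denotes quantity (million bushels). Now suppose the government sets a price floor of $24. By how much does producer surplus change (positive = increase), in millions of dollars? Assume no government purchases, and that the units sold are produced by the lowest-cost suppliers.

Without the control the market clears where 130 - 4p = 5p - 14, i.e. p* = 16 and q* = 66.
Because the floor (24) lies above the market-clearing price, it is binding.
At p = 24: qd = 130 - 4·24 = 34 and qs = 5·24 - 14 = 106.
Producer surplus without the control is ½ · (16 - 2.8) · 66 = 435.6.
With the floor, 34 units are sold at 24. The supply price at q = 34 is 9.6, so PS = ½ · [(24 - 2.8) + (24 - 9.6)] · 34 = 605.2.
Change in producer surplus = 605.2 - 435.6 = 169.6.

169.6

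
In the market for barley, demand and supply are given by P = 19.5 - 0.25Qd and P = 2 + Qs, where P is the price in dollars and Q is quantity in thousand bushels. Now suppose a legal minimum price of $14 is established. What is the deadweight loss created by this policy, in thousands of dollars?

0

Rearranging demand gives Qd = 78 - 4P; rearranging supply gives Qs = P - 2. Without the control the market clears where 78 - 4P = P - 2, i.e. P* = 16 and Q* = 14.
Since 14 is below P* = 16, the floor does not bind and the free-market outcome prevails.
Since the control does not bind, no trades are prevented and deadweight loss is zero.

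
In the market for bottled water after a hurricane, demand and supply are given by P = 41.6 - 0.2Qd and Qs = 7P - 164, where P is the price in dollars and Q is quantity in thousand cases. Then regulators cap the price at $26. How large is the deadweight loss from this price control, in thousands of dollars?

210

Rearranging demand gives Qd = 208 - 5P. In a free market, 208 - 5P = 7P - 164 gives the equilibrium P* = 31, Q* = 53.
The ceiling of 26 is below the equilibrium price 31, so it binds.
At P = 26: Qd = 208 - 5·26 = 78 and Qs = 7·26 - 164 = 18.
Quantity traded falls to 18. At Q = 18 the demand price is (208 - 18)/5 = 38 and the supply price is (164 + 18)/7 = 26.
Deadweight loss = ½ · (38 - 26) · (53 - 18) = ½ · 12 · 35 = 210.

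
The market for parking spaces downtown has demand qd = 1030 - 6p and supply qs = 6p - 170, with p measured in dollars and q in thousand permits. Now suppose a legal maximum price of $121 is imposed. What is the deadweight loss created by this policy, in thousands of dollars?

0

In a free market, 1030 - 6p = 6p - 170 gives the equilibrium p* = 100, q* = 430.
Since 121 is above p* = 100, the ceiling does not bind and the free-market outcome prevails.
Since the control does not bind, no trades are prevented and deadweight loss is zero.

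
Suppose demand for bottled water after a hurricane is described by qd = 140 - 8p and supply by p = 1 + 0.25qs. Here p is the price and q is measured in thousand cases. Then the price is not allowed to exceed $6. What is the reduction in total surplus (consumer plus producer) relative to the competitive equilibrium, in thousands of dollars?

Rearranging supply gives qs = 4p - 4. In a free market, 140 - 8p = 4p - 4 gives the equilibrium p* = 12, q* = 44.
Since 6 < 12, the ceiling is binding.
At p = 6: qd = 140 - 8·6 = 92 and qs = 4·6 - 4 = 20.
Quantity traded falls to 20. At q = 20 the demand price is (140 - 20)/8 = 15 and the supply price is (4 + 20)/4 = 6.
Deadweight loss = ½ · (15 - 6) · (44 - 20) = ½ · 9 · 24 = 108.

108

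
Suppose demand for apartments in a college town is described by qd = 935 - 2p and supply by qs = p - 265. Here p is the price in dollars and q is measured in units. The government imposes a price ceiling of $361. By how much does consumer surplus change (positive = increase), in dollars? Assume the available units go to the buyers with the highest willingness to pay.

In a free market, 935 - 2p = p - 265 gives the equilibrium p* = 400, q* = 135.
Since 361 < 400, the ceiling is binding.
At p = 361: qd = 935 - 2·361 = 213 and qs = 361 - 265 = 96.
Consumer surplus without the control is ½ · (467.5 - 400) · 135 = 4556.25.
With the ceiling, 96 units are sold at 361 (assume they go to the highest-value buyers). The demand price at q = 96 is 419.5, so CS = ½ · [(467.5 - 361) + (419.5 - 361)] · 96 = 7920.
Change in consumer surplus = 7920 - 4556.25 = 3363.75.

3363.75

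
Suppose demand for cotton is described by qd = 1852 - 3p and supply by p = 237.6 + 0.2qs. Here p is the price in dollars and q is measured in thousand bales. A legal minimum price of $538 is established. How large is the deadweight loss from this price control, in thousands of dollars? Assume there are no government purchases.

Rearranging supply gives qs = 5p - 1188. Setting quantity demanded equal to quantity supplied, 1852 - 3p = 5p - 1188, gives p* = 380 and q* = 712.
Because the floor (538) lies above the market-clearing price, it is binding.
At p = 538: qd = 1852 - 3·538 = 238 and qs = 5·538 - 1188 = 1502.
Quantity traded falls to 238. At q = 238 the demand price is (1852 - 238)/3 = 538 and the supply price is (1188 + 238)/5 = 285.2.
Deadweight loss = ½ · (538 - 285.2) · (712 - 238) = ½ · 252.8 · 474 = 59913.6.

59913.6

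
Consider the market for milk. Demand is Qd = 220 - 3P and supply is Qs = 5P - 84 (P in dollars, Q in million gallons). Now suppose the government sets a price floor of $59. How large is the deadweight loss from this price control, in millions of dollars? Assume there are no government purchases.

Without the control the market clears where 220 - 3P = 5P - 84, i.e. P* = 38 and Q* = 106.
Because the floor (59) lies above the market-clearing price, it is binding.
At P = 59: Qd = 220 - 3·59 = 43 and Qs = 5·59 - 84 = 211.
Quantity traded falls to 43. At Q = 43 the demand price is (220 - 43)/3 = 59 and the supply price is (84 + 43)/5 = 25.4.
Deadweight loss = ½ · (59 - 25.4) · (106 - 43) = ½ · 33.6 · 63 = 1058.4.

1058.4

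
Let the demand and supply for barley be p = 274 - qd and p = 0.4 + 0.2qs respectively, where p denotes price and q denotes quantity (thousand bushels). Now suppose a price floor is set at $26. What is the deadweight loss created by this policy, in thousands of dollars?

Rearranging demand gives qd = 274 - p; rearranging supply gives qs = 5p - 2. Without the control the market clears where 274 - p = 5p - 2, i.e. p* = 46 and q* = 228.
The floor of 26 is below the equilibrium price 46, so it is not binding; the market clears at p* = 46, q* = 228.
Since the control does not bind, no trades are prevented and deadweight loss is zero.

0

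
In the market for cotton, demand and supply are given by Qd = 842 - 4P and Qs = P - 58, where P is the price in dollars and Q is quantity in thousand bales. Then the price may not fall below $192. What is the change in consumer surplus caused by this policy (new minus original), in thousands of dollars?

-1176

Setting quantity demanded equal to quantity supplied, 842 - 4P = P - 58, gives P* = 180 and Q* = 122.
Since 192 > 180, the floor is binding.
At P = 192: Qd = 842 - 4·192 = 74 and Qs = 192 - 58 = 134.
Consumer surplus without the control is ½ · (210.5 - 180) · 122 = 1860.5.
With the floor, consumers buy 74 units at 192, so CS = ½ · (210.5 - 192) · 74 = 684.5.
Change in consumer surplus = 684.5 - 1860.5 = -1176.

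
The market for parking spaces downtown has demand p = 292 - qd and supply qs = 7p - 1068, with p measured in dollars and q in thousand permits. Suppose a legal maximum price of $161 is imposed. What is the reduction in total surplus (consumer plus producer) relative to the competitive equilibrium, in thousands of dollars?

2268

Rearranging demand gives qd = 292 - p. Setting quantity demanded equal to quantity supplied, 292 - p = 7p - 1068, gives p* = 170 and q* = 122.
Because the ceiling (161) lies below the market-clearing price, it is binding.
At p = 161: qd = 292 - 161 = 131 and qs = 7·161 - 1068 = 59.
Quantity traded falls to 59. At q = 59 the demand price is 292 - 59 = 233 and the supply price is (1068 + 59)/7 = 161.
Deadweight loss = ½ · (233 - 161) · (122 - 59) = ½ · 72 · 63 = 2268.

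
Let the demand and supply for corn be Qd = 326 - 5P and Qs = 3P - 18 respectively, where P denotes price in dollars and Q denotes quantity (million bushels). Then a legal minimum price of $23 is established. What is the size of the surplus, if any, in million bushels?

0

In a free market, 326 - 5P = 3P - 18 gives the equilibrium P* = 43, Q* = 111.
The floor of 23 is below the equilibrium price 43, so it is not binding; the market clears at P* = 43, Q* = 111.
Since the control does not bind, there is no surplus.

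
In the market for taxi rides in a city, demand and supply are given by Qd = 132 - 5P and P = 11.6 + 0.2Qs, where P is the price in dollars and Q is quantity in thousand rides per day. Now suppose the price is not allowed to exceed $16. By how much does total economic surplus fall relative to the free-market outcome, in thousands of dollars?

Rearranging supply gives Qs = 5P - 58. In a free market, 132 - 5P = 5P - 58 gives the equilibrium P* = 19, Q* = 37.
Because the ceiling (16) lies below the market-clearing price, it is binding.
At P = 16: Qd = 132 - 5·16 = 52 and Qs = 5·16 - 58 = 22.
Quantity traded falls to 22. At Q = 22 the demand price is (132 - 22)/5 = 22 and the supply price is (58 + 22)/5 = 16.
Deadweight loss = ½ · (22 - 16) · (37 - 22) = ½ · 6 · 15 = 45.

45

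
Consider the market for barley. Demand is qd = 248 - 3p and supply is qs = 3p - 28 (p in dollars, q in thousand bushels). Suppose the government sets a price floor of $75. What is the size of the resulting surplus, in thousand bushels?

Equilibrium: 248 - 3p = 3p - 28, so 276 = 6p and p* = 46, q* = 110.
Since 75 > 46, the floor is binding.
At p = 75: qd = 248 - 3·75 = 23 and qs = 3·75 - 28 = 197.
Surplus = qs - qd = 197 - 23 = 174.

174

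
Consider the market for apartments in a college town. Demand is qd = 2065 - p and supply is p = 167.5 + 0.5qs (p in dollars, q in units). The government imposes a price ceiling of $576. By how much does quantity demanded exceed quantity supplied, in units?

Rearranging supply gives qs = 2p - 335. Setting quantity demanded equal to quantity supplied, 2065 - p = 2p - 335, gives p* = 800 and q* = 1265.
Since 576 < 800, the ceiling is binding.
At p = 576: qd = 2065 - 576 = 1489 and qs = 2·576 - 335 = 817.
Shortage = qd - qs = 1489 - 817 = 672.

672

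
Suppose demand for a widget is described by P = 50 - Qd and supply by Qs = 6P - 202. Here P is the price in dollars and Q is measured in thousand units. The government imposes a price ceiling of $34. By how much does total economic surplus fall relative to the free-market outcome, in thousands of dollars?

Rearranging demand gives Qd = 50 - P. Equilibrium: 50 - P = 6P - 202, so 252 = 7P and P* = 36, Q* = 14.
The ceiling of 34 is below the equilibrium price 36, so it binds.
At P = 34: Qd = 50 - 34 = 16 and Qs = 6·34 - 202 = 2.
Quantity traded falls to 2. At Q = 2 the demand price is 50 - 2 = 48 and the supply price is (202 + 2)/6 = 34.
Deadweight loss = ½ · (48 - 34) · (14 - 2) = ½ · 14 · 12 = 84.

84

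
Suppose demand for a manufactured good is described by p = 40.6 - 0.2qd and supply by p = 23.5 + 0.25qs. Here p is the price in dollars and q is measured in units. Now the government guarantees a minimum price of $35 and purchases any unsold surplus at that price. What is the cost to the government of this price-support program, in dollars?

Rearranging demand gives qd = 203 - 5p; rearranging supply gives qs = 4p - 94. Setting quantity demanded equal to quantity supplied, 203 - 5p = 4p - 94, gives p* = 33 and q* = 38.
Since 35 > 33, the floor is binding.
At p = 35: qd = 203 - 5·35 = 28 and qs = 4·35 - 94 = 46.
Surplus = qs - qd = 18.
Government expenditure = surplus × support price = 18 × 35 = 630.

630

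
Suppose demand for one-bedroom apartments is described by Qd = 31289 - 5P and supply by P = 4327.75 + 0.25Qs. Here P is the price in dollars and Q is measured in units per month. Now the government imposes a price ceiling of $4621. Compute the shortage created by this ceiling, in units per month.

7011

Rearranging supply gives Qs = 4P - 17311. Setting quantity demanded equal to quantity supplied, 31289 - 5P = 4P - 17311, gives P* = 5400 and Q* = 4289.
Since 4621 < 5400, the ceiling is binding.
At P = 4621: Qd = 31289 - 5·4621 = 8184 and Qs = 4·4621 - 17311 = 1173.
Shortage = Qd - Qs = 8184 - 1173 = 7011.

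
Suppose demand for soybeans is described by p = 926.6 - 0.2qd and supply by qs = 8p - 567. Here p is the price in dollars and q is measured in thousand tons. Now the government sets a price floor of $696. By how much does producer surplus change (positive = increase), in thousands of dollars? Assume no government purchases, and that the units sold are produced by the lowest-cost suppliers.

Rearranging demand gives qd = 4633 - 5p. In a free market, 4633 - 5p = 8p - 567 gives the equilibrium p* = 400, q* = 2633.
The floor of 696 is above the equilibrium price 400, so it binds.
At p = 696: qd = 4633 - 5·696 = 1153 and qs = 8·696 - 567 = 5001.
Producer surplus without the control is ½ · (400 - 70.875) · 2633 = 433293.0625.
With the floor, 1153 units are sold at 696. The supply price at q = 1153 is 215, so PS = ½ · [(696 - 70.875) + (696 - 215)] · 1153 = 637681.0625.
Change in producer surplus = 637681.0625 - 433293.0625 = 204388.

204388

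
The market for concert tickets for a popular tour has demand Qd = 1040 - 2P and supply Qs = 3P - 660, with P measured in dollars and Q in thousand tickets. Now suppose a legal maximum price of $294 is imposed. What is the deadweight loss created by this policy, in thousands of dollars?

7935

Setting quantity demanded equal to quantity supplied, 1040 - 2P = 3P - 660, gives P* = 340 and Q* = 360.
The ceiling of 294 is below the equilibrium price 340, so it binds.
At P = 294: Qd = 1040 - 2·294 = 452 and Qs = 3·294 - 660 = 222.
Quantity traded falls to 222. At Q = 222 the demand price is (1040 - 222)/2 = 409 and the supply price is (660 + 222)/3 = 294.
Deadweight loss = ½ · (409 - 294) · (360 - 222) = ½ · 115 · 138 = 7935.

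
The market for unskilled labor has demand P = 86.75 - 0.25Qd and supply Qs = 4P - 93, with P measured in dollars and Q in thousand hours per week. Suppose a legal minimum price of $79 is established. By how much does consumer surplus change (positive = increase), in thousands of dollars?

Rearranging demand gives Qd = 347 - 4P. Setting quantity demanded equal to quantity supplied, 347 - 4P = 4P - 93, gives P* = 55 and Q* = 127.
Because the floor (79) lies above the market-clearing price, it is binding.
At P = 79: Qd = 347 - 4·79 = 31 and Qs = 4·79 - 93 = 223.
Consumer surplus without the control is ½ · (86.75 - 55) · 127 = 2016.125.
With the floor, consumers buy 31 units at 79, so CS = ½ · (86.75 - 79) · 31 = 120.125.
Change in consumer surplus = 120.125 - 2016.125 = -1896.

-1896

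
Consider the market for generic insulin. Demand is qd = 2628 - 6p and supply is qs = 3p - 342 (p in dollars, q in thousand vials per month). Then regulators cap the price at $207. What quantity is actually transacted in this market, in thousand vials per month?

279

Setting quantity demanded equal to quantity supplied, 2628 - 6p = 3p - 342, gives p* = 330 and q* = 648.
Because the ceiling (207) lies below the market-clearing price, it is binding.
At p = 207: qd = 2628 - 6·207 = 1386 and qs = 3·207 - 342 = 279.
The quantity actually transacted is the short side, supply: 279.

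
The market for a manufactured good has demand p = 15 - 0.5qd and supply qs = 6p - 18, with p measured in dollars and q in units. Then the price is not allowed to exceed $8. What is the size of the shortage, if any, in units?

0

Rearranging demand gives qd = 30 - 2p. Setting quantity demanded equal to quantity supplied, 30 - 2p = 6p - 18, gives p* = 6 and q* = 18.
The ceiling of 8 is above the equilibrium price 6, so it is not binding; the market clears at p* = 6, q* = 18.
Since the control does not bind, there is no shortage.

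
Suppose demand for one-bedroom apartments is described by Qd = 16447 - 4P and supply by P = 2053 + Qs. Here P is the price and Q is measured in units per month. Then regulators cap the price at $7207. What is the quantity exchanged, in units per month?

Rearranging supply gives Qs = P - 2053. Equilibrium: 16447 - 4P = P - 2053, so 18500 = 5P and P* = 3700, Q* = 1647.
Since 7207 is above P* = 3700, the ceiling does not bind and the free-market outcome prevails.

1647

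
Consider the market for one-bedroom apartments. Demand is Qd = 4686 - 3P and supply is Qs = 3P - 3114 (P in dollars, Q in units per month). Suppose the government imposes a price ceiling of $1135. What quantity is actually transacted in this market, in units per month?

291

In a free market, 4686 - 3P = 3P - 3114 gives the equilibrium P* = 1300, Q* = 786.
Because the ceiling (1135) lies below the market-clearing price, it is binding.
At P = 1135: Qd = 4686 - 3·1135 = 1281 and Qs = 3·1135 - 3114 = 291.
The quantity actually transacted is the short side, supply: 291.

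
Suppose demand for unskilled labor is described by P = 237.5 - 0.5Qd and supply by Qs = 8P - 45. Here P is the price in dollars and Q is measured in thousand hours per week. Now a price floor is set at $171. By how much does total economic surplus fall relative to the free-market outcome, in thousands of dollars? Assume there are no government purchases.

17701.25

Rearranging demand gives Qd = 475 - 2P. Without the control the market clears where 475 - 2P = 8P - 45, i.e. P* = 52 and Q* = 371.
Because the floor (171) lies above the market-clearing price, it is binding.
At P = 171: Qd = 475 - 2·171 = 133 and Qs = 8·171 - 45 = 1323.
Quantity traded falls to 133. At Q = 133 the demand price is (475 - 133)/2 = 171 and the supply price is (45 + 133)/8 = 22.25.
Deadweight loss = ½ · (171 - 22.25) · (371 - 133) = ½ · 148.75 · 238 = 17701.25.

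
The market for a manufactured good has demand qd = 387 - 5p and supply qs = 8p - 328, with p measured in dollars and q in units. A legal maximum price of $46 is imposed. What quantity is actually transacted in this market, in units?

In a free market, 387 - 5p = 8p - 328 gives the equilibrium p* = 55, q* = 112.
Because the ceiling (46) lies below the market-clearing price, it is binding.
At p = 46: qd = 387 - 5·46 = 157 and qs = 8·46 - 328 = 40.
The quantity actually transacted is the short side, supply: 40.

40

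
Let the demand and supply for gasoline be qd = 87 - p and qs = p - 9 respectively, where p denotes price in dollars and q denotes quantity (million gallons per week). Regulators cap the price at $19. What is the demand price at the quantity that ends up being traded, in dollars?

In a free market, 87 - p = p - 9 gives the equilibrium p* = 48, q* = 39.
Since 19 < 48, the ceiling is binding.
At p = 19: qd = 87 - 19 = 68 and qs = 19 - 9 = 10.
Only 10 units reach the market. On the demand curve, the marginal buyer's willingness to pay at q = 10 is (87 - 10) = 77.

77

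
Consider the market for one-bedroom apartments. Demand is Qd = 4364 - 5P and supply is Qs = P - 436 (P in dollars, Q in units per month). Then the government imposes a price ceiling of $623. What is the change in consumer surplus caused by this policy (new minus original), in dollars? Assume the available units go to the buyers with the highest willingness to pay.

29966.1

Without the control the market clears where 4364 - 5P = P - 436, i.e. P* = 800 and Q* = 364.
The ceiling of 623 is below the equilibrium price 800, so it binds.
At P = 623: Qd = 4364 - 5·623 = 1249 and Qs = 623 - 436 = 187.
Consumer surplus without the control is ½ · (872.8 - 800) · 364 = 13249.6.
With the ceiling, 187 units are sold at 623 (assume they go to the highest-value buyers). The demand price at Q = 187 is 835.4, so CS = ½ · [(872.8 - 623) + (835.4 - 623)] · 187 = 43215.7.
Change in consumer surplus = 43215.7 - 13249.6 = 29966.1.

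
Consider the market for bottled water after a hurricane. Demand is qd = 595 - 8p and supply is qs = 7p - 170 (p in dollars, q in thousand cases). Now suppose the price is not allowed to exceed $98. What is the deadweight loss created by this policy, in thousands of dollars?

In a free market, 595 - 8p = 7p - 170 gives the equilibrium p* = 51, q* = 187.
The ceiling of 98 is above the equilibrium price 51, so it is not binding; the market clears at p* = 51, q* = 187.
Since the control does not bind, no trades are prevented and deadweight loss is zero.

0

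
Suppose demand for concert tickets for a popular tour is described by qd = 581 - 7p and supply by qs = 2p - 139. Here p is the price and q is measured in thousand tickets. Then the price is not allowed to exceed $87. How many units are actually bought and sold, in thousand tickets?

21

In a free market, 581 - 7p = 2p - 139 gives the equilibrium p* = 80, q* = 21.
The ceiling of 87 is above the equilibrium price 80, so it is not binding; the market clears at p* = 80, q* = 21.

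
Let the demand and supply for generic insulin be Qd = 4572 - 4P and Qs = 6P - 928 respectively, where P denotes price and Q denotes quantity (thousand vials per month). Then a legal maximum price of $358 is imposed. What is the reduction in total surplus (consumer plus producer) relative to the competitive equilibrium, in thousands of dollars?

276480

In a free market, 4572 - 4P = 6P - 928 gives the equilibrium P* = 550, Q* = 2372.
The ceiling of 358 is below the equilibrium price 550, so it binds.
At P = 358: Qd = 4572 - 4·358 = 3140 and Qs = 6·358 - 928 = 1220.
Quantity traded falls to 1220. At Q = 1220 the demand price is (4572 - 1220)/4 = 838 and the supply price is (928 + 1220)/6 = 358.
Deadweight loss = ½ · (838 - 358) · (2372 - 1220) = ½ · 480 · 1152 = 276480.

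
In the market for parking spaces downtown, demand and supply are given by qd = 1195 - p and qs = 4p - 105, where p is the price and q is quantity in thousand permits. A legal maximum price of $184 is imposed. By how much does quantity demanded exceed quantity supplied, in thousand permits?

380

In a free market, 1195 - p = 4p - 105 gives the equilibrium p* = 260, q* = 935.
The ceiling of 184 is below the equilibrium price 260, so it binds.
At p = 184: qd = 1195 - 184 = 1011 and qs = 4·184 - 105 = 631.
Shortage = qd - qs = 1011 - 631 = 380.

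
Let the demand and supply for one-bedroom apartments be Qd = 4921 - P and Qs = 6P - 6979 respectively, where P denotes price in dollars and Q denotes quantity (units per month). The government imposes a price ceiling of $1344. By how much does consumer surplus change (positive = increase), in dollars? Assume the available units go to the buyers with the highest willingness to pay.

In a free market, 4921 - P = 6P - 6979 gives the equilibrium P* = 1700, Q* = 3221.
Because the ceiling (1344) lies below the market-clearing price, it is binding.
At P = 1344: Qd = 4921 - 1344 = 3577 and Qs = 6·1344 - 6979 = 1085.
Consumer surplus without the control is ½ · (4921 - 1700) · 3221 = 5187420.5.
With the ceiling, 1085 units are sold at 1344 (assume they go to the highest-value buyers). The demand price at Q = 1085 is 3836, so CS = ½ · [(4921 - 1344) + (3836 - 1344)] · 1085 = 3292432.5.
Change in consumer surplus = 3292432.5 - 5187420.5 = -1894988.

-1894988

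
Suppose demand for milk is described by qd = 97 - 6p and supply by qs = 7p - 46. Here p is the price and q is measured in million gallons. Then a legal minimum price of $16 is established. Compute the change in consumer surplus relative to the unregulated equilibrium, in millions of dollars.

-80

In a free market, 97 - 6p = 7p - 46 gives the equilibrium p* = 11, q* = 31.
Because the floor (16) lies above the market-clearing price, it is binding.
At p = 16: qd = 97 - 6·16 = 1 and qs = 7·16 - 46 = 66.
Consumer surplus without the control is ½ · (97/6 - 11) · 31 = 961/12.
With the floor, consumers buy 1 units at 16, so CS = ½ · (97/6 - 16) · 1 = 1/12.
Change in consumer surplus = 1/12 - 961/12 = -80.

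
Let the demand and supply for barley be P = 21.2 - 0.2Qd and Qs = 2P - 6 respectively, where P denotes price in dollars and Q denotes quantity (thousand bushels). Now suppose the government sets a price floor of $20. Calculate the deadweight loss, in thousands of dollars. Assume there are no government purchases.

140

Rearranging demand gives Qd = 106 - 5P. In a free market, 106 - 5P = 2P - 6 gives the equilibrium P* = 16, Q* = 26.
Since 20 > 16, the floor is binding.
At P = 20: Qd = 106 - 5·20 = 6 and Qs = 2·20 - 6 = 34.
Quantity traded falls to 6. At Q = 6 the demand price is (106 - 6)/5 = 20 and the supply price is (6 + 6)/2 = 6.
Deadweight loss = ½ · (20 - 6) · (26 - 6) = ½ · 14 · 20 = 140.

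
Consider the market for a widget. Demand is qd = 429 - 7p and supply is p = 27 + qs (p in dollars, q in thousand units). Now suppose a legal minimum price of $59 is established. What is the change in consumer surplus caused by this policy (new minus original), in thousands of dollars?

Rearranging supply gives qs = p - 27. Equilibrium: 429 - 7p = p - 27, so 456 = 8p and p* = 57, q* = 30.
The floor of 59 is above the equilibrium price 57, so it binds.
At p = 59: qd = 429 - 7·59 = 16 and qs = 59 - 27 = 32.
Consumer surplus without the control is ½ · (429/7 - 57) · 30 = 450/7.
With the floor, consumers buy 16 units at 59, so CS = ½ · (429/7 - 59) · 16 = 128/7.
Change in consumer surplus = 128/7 - 450/7 = -46.

-46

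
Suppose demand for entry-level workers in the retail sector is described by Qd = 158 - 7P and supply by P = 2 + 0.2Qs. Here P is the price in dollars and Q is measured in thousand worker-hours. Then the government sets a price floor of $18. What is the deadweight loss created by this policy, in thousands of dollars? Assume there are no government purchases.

134.4

Rearranging supply gives Qs = 5P - 10. Without the control the market clears where 158 - 7P = 5P - 10, i.e. P* = 14 and Q* = 60.
The floor of 18 is above the equilibrium price 14, so it binds.
At P = 18: Qd = 158 - 7·18 = 32 and Qs = 5·18 - 10 = 80.
Quantity traded falls to 32. At Q = 32 the demand price is (158 - 32)/7 = 18 and the supply price is (10 + 32)/5 = 8.4.
Deadweight loss = ½ · (18 - 8.4) · (60 - 32) = ½ · 9.6 · 28 = 134.4.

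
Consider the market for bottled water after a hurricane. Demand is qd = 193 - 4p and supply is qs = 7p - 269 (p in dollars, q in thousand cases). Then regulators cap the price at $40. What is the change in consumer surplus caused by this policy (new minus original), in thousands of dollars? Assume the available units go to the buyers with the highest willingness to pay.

-2.5

Setting quantity demanded equal to quantity supplied, 193 - 4p = 7p - 269, gives p* = 42 and q* = 25.
The ceiling of 40 is below the equilibrium price 42, so it binds.
At p = 40: qd = 193 - 4·40 = 33 and qs = 7·40 - 269 = 11.
Consumer surplus without the control is ½ · (48.25 - 42) · 25 = 78.125.
With the ceiling, 11 units are sold at 40 (assume they go to the highest-value buyers). The demand price at q = 11 is 45.5, so CS = ½ · [(48.25 - 40) + (45.5 - 40)] · 11 = 75.625.
Change in consumer surplus = 75.625 - 78.125 = -2.5.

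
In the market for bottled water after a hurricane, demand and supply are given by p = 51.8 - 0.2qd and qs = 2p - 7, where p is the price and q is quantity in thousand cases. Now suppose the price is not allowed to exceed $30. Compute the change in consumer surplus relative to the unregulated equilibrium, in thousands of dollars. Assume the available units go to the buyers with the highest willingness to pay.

398.4

Rearranging demand gives qd = 259 - 5p. Equilibrium: 259 - 5p = 2p - 7, so 266 = 7p and p* = 38, q* = 69.
The ceiling of 30 is below the equilibrium price 38, so it binds.
At p = 30: qd = 259 - 5·30 = 109 and qs = 2·30 - 7 = 53.
Consumer surplus without the control is ½ · (51.8 - 38) · 69 = 476.1.
With the ceiling, 53 units are sold at 30 (assume they go to the highest-value buyers). The demand price at q = 53 is 41.2, so CS = ½ · [(51.8 - 30) + (41.2 - 30)] · 53 = 874.5.
Change in consumer surplus = 874.5 - 476.1 = 398.4.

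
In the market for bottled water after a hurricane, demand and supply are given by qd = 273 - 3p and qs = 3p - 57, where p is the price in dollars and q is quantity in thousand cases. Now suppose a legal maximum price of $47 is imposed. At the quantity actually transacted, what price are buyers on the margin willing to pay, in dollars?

Setting quantity demanded equal to quantity supplied, 273 - 3p = 3p - 57, gives p* = 55 and q* = 108.
Because the ceiling (47) lies below the market-clearing price, it is binding.
At p = 47: qd = 273 - 3·47 = 132 and qs = 3·47 - 57 = 84.
Only 84 units reach the market. On the demand curve, the marginal buyer's willingness to pay at q = 84 is (273 - 84)/3 = 63.

63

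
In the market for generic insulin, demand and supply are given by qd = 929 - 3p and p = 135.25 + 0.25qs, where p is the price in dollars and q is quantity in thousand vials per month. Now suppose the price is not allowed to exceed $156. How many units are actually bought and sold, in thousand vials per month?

Rearranging supply gives qs = 4p - 541. Setting quantity demanded equal to quantity supplied, 929 - 3p = 4p - 541, gives p* = 210 and q* = 299.
Since 156 < 210, the ceiling is binding.
At p = 156: qd = 929 - 3·156 = 461 and qs = 4·156 - 541 = 83.
The quantity actually transacted is the short side, supply: 83.

83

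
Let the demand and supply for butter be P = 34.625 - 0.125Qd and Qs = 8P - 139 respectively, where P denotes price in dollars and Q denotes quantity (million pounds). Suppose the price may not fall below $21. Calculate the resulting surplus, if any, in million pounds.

Rearranging demand gives Qd = 277 - 8P. In a free market, 277 - 8P = 8P - 139 gives the equilibrium P* = 26, Q* = 69.
The floor of 21 is below the equilibrium price 26, so it is not binding; the market clears at P* = 26, Q* = 69.
Since the control does not bind, there is no surplus.

0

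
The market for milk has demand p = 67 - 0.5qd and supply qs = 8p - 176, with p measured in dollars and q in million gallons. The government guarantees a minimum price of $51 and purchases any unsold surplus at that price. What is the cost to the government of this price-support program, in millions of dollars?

10200

Rearranging demand gives qd = 134 - 2p. Without the control the market clears where 134 - 2p = 8p - 176, i.e. p* = 31 and q* = 72.
Since 51 > 31, the floor is binding.
At p = 51: qd = 134 - 2·51 = 32 and qs = 8·51 - 176 = 232.
Surplus = qs - qd = 200.
Government expenditure = surplus × support price = 200 × 51 = 10200.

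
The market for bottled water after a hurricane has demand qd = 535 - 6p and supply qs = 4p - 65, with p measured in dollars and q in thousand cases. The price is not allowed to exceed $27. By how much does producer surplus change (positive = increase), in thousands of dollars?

-3597

Setting quantity demanded equal to quantity supplied, 535 - 6p = 4p - 65, gives p* = 60 and q* = 175.
Since 27 < 60, the ceiling is binding.
At p = 27: qd = 535 - 6·27 = 373 and qs = 4·27 - 65 = 43.
Producer surplus without the control is ½ · (60 - 16.25) · 175 = 3828.125.
With the ceiling, producers sell 43 units at 27, so PS = ½ · (27 - 16.25) · 43 = 231.125.
Change in producer surplus = 231.125 - 3828.125 = -3597.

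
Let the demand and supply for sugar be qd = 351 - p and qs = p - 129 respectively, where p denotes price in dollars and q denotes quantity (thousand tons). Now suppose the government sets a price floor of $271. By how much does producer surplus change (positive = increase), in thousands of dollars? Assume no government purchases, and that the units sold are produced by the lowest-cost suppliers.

1999.5

Setting quantity demanded equal to quantity supplied, 351 - p = p - 129, gives p* = 240 and q* = 111.
The floor of 271 is above the equilibrium price 240, so it binds.
At p = 271: qd = 351 - 271 = 80 and qs = 271 - 129 = 142.
Producer surplus without the control is ½ · (240 - 129) · 111 = 6160.5.
With the floor, 80 units are sold at 271. The supply price at q = 80 is 209, so PS = ½ · [(271 - 129) + (271 - 209)] · 80 = 8160.
Change in producer surplus = 8160 - 6160.5 = 1999.5.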